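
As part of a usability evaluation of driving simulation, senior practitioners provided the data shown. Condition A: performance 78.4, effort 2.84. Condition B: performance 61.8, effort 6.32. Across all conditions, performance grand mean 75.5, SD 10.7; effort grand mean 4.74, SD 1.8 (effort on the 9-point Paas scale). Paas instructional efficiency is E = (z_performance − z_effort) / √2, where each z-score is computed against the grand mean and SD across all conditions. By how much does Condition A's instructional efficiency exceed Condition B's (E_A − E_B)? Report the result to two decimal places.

2.46

Condition A: z_P = (78.4 − 75.5)/10.7 = 0.2710; z_E = (2.84 − 4.74)/1.8 = -1.0556; E_A = (0.2710 − (-1.0556))/√2 = 0.9380.
Condition B: z_P = (61.8 − 75.5)/10.7 = -1.2804; z_E = (6.32 − 4.74)/1.8 = 0.8778; E_B = (-1.2804 − 0.8778)/√2 = -1.5261.
E_A − E_B = 0.9380 − (-1.5261) = 2.4641 ≈ 2.46.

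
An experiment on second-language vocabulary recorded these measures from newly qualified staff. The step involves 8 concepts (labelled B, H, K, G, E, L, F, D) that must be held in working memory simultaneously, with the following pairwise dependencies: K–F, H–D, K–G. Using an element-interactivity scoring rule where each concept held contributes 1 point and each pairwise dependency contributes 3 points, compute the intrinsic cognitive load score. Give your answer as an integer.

17

Count of concepts held simultaneously: 8.
Count of pairwise dependencies listed: 3.
Element contribution: 8 × 1 = 8.
Interaction contribution: 3 × 3 = 9.
Intrinsic load = 8 + 9 = 17.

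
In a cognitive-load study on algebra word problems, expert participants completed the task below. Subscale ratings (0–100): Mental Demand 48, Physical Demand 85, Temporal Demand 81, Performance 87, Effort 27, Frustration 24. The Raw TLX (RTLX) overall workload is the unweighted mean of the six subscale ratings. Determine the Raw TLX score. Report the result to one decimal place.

58.7

Sum of ratings = 48 + 85 + 81 + 87 + 27 + 24 = 352.
RTLX = 352 / 6 = 58.6667 ≈ 58.7.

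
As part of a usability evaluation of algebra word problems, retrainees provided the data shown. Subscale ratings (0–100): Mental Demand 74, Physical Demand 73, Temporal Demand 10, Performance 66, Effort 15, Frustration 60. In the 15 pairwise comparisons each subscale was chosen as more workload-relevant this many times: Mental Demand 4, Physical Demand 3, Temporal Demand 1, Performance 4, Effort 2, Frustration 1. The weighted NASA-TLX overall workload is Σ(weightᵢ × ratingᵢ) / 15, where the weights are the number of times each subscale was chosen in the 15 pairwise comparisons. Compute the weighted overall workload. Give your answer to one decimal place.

The tallies are the weights (they sum to 15).
Weighted sum = 4·74 + 3·73 + 1·10 + 4·66 + 2·15 + 1·60
            = 296 + 219 + 10 + 264 + 30 + 60 = 879.
Overall workload = 879 / 15 = 58.6000 ≈ 58.6.

58.6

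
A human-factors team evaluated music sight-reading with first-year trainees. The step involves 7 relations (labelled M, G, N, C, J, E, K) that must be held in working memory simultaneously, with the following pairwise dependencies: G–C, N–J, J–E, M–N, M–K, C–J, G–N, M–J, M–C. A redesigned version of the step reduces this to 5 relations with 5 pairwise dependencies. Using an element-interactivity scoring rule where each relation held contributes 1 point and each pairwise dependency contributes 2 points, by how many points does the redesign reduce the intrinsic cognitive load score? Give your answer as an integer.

10

Original: 7 × 1 + 9 × 2 = 7 + 18 = 25.
Redesigned: 5 × 1 + 5 × 2 = 5 + 10 = 15.
Reduction = 25 − 15 = 10.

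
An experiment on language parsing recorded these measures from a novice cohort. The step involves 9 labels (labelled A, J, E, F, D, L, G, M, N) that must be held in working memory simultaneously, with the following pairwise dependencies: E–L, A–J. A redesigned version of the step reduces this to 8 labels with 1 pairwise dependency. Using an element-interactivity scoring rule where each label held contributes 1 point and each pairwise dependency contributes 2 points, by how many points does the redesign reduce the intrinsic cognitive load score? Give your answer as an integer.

3

Original: 9 × 1 + 2 × 2 = 9 + 4 = 13.
Redesigned: 8 × 1 + 1 × 2 = 8 + 2 = 10.
Reduction = 13 − 10 = 3.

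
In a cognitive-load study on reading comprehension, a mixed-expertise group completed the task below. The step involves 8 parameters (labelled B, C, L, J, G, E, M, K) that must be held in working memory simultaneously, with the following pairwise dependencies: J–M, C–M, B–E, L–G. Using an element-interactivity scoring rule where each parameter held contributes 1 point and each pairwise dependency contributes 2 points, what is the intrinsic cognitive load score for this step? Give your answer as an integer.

16

Count of parameters held simultaneously: 8.
Count of pairwise dependencies listed: 4.
Element contribution: 8 × 1 = 8.
Interaction contribution: 4 × 2 = 8.
Intrinsic load = 8 + 8 = 16.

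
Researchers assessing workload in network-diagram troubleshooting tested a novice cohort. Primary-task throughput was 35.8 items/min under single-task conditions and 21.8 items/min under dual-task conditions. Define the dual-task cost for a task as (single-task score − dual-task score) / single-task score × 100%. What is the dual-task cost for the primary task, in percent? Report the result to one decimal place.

39.1

Cost = (35.8 − 21.8) / 35.8 × 100%
     = 14.0000 / 35.8 × 100% = 39.1061%.
≈ 39.1%.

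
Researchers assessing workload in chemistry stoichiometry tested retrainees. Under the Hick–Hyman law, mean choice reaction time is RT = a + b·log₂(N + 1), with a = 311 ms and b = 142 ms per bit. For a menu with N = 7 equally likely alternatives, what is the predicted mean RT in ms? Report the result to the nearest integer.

log₂(7 + 1) = log₂(8) = 3.0000.
RT = 311 + 142 × 3.0000 = 311 + 426.0000 = 737.0000 ms.
≈ 737 ms.

737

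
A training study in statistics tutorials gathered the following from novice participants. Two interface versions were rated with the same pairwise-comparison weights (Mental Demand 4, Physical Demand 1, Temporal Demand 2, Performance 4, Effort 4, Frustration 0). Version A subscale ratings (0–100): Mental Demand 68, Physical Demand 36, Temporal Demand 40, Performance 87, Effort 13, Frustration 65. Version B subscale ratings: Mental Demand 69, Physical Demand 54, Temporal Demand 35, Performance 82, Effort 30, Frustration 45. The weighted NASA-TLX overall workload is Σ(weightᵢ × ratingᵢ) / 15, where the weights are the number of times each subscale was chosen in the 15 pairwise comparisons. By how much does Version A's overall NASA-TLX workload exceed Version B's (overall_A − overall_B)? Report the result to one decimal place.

Version A weighted sum = 4·68 + 1·36 + 2·40 + 4·87 + 4·13 + 0·65 = 272 + 36 + 80 + 348 + 52 + 0 = 788; overall_A = 788/15 = 52.5333.
Version B weighted sum = 4·69 + 1·54 + 2·35 + 4·82 + 4·30 + 0·45 = 276 + 54 + 70 + 328 + 120 + 0 = 848; overall_B = 848/15 = 56.5333.
Difference = 52.5333 − 56.5333 = -4.0000 ≈ -4.0.

-4.0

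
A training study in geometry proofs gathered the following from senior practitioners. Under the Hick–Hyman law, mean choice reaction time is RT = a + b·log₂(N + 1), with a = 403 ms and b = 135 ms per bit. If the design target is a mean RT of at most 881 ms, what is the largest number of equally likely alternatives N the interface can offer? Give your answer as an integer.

10

Set 403 + 135·log₂(N + 1) ≤ 881.
log₂(N + 1) ≤ (881 − 403) / 135 = 3.5407.
N + 1 ≤ 2^3.5407 = 11.6374.
N ≤ 10.6374, so the largest integer N is 10.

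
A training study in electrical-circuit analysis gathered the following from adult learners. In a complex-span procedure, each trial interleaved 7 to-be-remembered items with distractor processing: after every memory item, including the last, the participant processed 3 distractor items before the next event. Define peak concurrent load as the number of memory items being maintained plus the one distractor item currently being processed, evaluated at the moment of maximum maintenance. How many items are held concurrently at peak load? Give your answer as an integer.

Maintenance is greatest during the distractor(s) after memory item 7: all 7 memory items are being held.
One distractor item is concurrently being processed.
Peak concurrent load = 7 + 1 = 8 items.

8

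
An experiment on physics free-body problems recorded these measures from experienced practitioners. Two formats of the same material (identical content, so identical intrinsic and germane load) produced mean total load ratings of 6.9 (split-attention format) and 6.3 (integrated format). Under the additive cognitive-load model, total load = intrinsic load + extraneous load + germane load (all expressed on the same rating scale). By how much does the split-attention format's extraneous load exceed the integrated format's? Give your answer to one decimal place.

Intrinsic and germane load are equal across formats, so the difference in total load equals the difference in extraneous load.
Extraneous-load difference = 6.9 − 6.3 = 0.6.

0.6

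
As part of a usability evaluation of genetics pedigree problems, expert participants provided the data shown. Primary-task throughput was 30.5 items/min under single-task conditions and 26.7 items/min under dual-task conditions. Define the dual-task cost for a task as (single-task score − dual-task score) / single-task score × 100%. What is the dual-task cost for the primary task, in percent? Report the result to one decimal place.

Cost = (30.5 − 26.7) / 30.5 × 100%
     = 3.8000 / 30.5 × 100% = 12.4590%.
≈ 12.5%.

12.5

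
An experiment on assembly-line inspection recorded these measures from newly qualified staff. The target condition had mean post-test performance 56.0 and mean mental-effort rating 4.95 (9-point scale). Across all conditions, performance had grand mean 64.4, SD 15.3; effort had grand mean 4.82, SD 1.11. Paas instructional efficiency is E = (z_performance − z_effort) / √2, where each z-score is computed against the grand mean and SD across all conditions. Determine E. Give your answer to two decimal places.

-0.47

z_performance = (56.0 − 64.4) / 15.3 = -8.4000 / 15.3 = -0.5490.
z_effort = (4.95 − 4.82) / 1.11 = 0.1300 / 1.11 = 0.1171.
z_P − z_E = -0.5490 − 0.1171 = -0.6661.
E = -0.6661 / √2 = -0.6661 / 1.41421 = -0.4710 ≈ -0.47.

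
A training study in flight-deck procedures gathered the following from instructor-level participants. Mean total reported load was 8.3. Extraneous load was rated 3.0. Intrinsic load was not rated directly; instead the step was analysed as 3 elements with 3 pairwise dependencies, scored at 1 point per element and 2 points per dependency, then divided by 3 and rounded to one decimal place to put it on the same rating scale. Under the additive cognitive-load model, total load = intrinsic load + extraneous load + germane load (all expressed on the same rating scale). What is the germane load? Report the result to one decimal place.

2.3

Intrinsic (element-interactivity): (3 × 1 + 3 × 2) / 3 = 9 / 3 = 3.0000 → 3.0.
germane load = total − intrinsic − extraneous
             = 8.3 − 3.0 − 3.0 = 2.3.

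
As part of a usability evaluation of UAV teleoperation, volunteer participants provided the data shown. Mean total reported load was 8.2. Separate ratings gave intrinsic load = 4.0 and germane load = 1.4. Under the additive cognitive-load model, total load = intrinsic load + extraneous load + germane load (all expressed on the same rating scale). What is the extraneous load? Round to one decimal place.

2.8

extraneous load = total − intrinsic − germane
             = 8.2 − 4.0 − 1.4 = 2.8.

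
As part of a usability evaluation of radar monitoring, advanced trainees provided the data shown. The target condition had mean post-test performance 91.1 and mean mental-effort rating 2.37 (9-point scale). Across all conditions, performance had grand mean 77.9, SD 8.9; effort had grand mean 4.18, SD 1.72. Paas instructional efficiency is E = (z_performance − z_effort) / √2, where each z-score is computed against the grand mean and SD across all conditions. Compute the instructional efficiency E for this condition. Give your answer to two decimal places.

z_performance = (91.1 − 77.9) / 8.9 = 13.2000 / 8.9 = 1.4831.
z_effort = (2.37 − 4.18) / 1.72 = -1.8100 / 1.72 = -1.0523.
z_P − z_E = 1.4831 − (-1.0523) = 2.5354.
E = 2.5354 / √2 = 2.5354 / 1.41421 = 1.7928 ≈ 1.79.

1.79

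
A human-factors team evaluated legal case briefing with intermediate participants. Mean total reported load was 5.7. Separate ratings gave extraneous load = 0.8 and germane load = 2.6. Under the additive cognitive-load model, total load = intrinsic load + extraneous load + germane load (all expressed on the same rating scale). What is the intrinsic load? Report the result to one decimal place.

intrinsic load = total − extraneous − germane
             = 5.7 − 0.8 − 2.6 = 2.3.

2.3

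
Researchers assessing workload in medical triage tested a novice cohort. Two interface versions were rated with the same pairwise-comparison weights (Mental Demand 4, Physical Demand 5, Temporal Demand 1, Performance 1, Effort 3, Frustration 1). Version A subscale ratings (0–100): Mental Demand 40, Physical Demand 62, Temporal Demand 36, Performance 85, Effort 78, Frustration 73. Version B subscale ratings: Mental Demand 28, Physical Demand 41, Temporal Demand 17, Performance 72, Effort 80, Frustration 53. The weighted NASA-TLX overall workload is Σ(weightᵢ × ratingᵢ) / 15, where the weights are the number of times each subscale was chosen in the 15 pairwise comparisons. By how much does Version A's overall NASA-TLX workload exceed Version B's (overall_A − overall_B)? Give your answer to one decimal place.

13.3

Version A weighted sum = 4·40 + 5·62 + 1·36 + 1·85 + 3·78 + 1·73 = 160 + 310 + 36 + 85 + 234 + 73 = 898; overall_A = 898/15 = 59.8667.
Version B weighted sum = 4·28 + 5·41 + 1·17 + 1·72 + 3·80 + 1·53 = 112 + 205 + 17 + 72 + 240 + 53 = 699; overall_B = 699/15 = 46.6000.
Difference = 59.8667 − 46.6000 = 13.2667 ≈ 13.3.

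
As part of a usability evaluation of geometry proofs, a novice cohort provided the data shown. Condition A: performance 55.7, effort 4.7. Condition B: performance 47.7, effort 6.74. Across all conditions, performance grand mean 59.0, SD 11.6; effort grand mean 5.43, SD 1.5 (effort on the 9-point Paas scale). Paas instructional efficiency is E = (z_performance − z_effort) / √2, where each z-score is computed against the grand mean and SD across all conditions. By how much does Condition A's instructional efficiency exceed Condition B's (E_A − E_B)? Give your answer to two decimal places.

Condition A: z_P = (55.7 − 59.0)/11.6 = -0.2845; z_E = (4.7 − 5.43)/1.5 = -0.4867; E_A = (-0.2845 − (-0.4867))/√2 = 0.1430.
Condition B: z_P = (47.7 − 59.0)/11.6 = -0.9741; z_E = (6.74 − 5.43)/1.5 = 0.8733; E_B = (-0.9741 − 0.8733)/√2 = -1.3063.
E_A − E_B = 0.1430 − (-1.3063) = 1.4493 ≈ 1.45.

1.45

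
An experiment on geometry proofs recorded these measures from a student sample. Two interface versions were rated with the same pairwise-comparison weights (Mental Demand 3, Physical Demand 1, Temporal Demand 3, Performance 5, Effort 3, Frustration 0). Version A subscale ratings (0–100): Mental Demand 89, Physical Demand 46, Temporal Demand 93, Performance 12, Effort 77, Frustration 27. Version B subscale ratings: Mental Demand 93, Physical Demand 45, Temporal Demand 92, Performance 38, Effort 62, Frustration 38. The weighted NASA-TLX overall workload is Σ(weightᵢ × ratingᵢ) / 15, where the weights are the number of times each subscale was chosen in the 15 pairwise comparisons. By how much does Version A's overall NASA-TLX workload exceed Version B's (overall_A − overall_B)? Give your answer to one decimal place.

Version A weighted sum = 3·89 + 1·46 + 3·93 + 5·12 + 3·77 + 0·27 = 267 + 46 + 279 + 60 + 231 + 0 = 883; overall_A = 883/15 = 58.8667.
Version B weighted sum = 3·93 + 1·45 + 3·92 + 5·38 + 3·62 + 0·38 = 279 + 45 + 276 + 190 + 186 + 0 = 976; overall_B = 976/15 = 65.0667.
Difference = 58.8667 − 65.0667 = -6.2000 ≈ -6.2.

-6.2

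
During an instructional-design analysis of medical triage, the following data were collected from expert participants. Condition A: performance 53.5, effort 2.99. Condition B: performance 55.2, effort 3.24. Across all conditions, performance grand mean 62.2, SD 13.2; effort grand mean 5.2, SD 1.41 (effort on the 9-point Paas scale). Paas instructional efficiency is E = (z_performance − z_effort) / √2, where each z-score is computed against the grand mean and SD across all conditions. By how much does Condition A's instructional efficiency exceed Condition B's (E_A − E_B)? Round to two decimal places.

Condition A: z_P = (53.5 − 62.2)/13.2 = -0.6591; z_E = (2.99 − 5.2)/1.41 = -1.5674; E_A = (-0.6591 − (-1.5674))/√2 = 0.6423.
Condition B: z_P = (55.2 − 62.2)/13.2 = -0.5303; z_E = (3.24 − 5.2)/1.41 = -1.3901; E_B = (-0.5303 − (-1.3901))/√2 = 0.6080.
E_A − E_B = 0.6423 − 0.6080 = 0.0343 ≈ 0.03.

0.03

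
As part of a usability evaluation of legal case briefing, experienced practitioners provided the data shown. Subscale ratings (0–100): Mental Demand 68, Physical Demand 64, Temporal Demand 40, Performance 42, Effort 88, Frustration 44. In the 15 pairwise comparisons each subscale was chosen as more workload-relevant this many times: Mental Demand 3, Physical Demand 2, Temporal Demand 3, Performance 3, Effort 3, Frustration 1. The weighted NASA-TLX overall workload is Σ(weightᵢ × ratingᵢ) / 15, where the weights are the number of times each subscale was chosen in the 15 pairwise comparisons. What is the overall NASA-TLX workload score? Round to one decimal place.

59.1

The tallies are the weights (they sum to 15).
Weighted sum = 3·68 + 2·64 + 3·40 + 3·42 + 3·88 + 1·44
            = 204 + 128 + 120 + 126 + 264 + 44 = 886.
Overall workload = 886 / 15 = 59.0667 ≈ 59.1.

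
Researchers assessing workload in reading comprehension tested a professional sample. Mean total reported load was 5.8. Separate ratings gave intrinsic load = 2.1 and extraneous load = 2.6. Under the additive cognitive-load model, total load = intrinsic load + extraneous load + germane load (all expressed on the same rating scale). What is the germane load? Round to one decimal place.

1.1

germane load = total − intrinsic − extraneous
             = 5.8 − 2.1 − 2.6 = 1.1.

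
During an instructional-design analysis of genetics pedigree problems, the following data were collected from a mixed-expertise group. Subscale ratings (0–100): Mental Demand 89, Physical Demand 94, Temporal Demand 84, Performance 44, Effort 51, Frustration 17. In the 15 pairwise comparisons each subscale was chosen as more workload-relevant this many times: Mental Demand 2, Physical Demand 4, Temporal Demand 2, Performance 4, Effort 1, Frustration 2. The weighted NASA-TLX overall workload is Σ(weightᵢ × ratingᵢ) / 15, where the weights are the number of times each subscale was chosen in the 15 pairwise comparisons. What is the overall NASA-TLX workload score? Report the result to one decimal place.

The tallies are the weights (they sum to 15).
Weighted sum = 2·89 + 4·94 + 2·84 + 4·44 + 1·51 + 2·17
            = 178 + 376 + 168 + 176 + 51 + 34 = 983.
Overall workload = 983 / 15 = 65.5333 ≈ 65.5.

65.5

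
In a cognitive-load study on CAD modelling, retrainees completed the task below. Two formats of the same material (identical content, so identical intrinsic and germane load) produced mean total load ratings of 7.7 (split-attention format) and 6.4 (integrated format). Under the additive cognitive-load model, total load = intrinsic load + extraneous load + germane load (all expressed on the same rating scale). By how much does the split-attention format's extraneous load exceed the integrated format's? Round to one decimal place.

1.3

Intrinsic and germane load are equal across formats, so the difference in total load equals the difference in extraneous load.
Extraneous-load difference = 7.7 − 6.4 = 1.3.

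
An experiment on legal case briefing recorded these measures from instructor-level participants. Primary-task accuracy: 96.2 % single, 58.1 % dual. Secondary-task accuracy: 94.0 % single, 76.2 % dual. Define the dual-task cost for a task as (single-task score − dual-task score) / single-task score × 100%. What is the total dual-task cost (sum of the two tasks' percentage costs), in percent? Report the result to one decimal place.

58.5

Primary cost = (96.2 − 58.1) / 96.2 × 100% = 39.6050%.
Secondary cost = (94.0 − 76.2) / 94.0 × 100% = 18.9362%.
Total = 39.6050% + 18.9362% = 58.5412% ≈ 58.5%.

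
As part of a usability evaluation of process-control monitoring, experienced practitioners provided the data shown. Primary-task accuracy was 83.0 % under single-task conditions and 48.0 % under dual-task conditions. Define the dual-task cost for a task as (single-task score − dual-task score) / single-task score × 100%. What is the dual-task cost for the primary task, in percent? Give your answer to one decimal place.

Cost = (83.0 − 48.0) / 83.0 × 100%
     = 35.0000 / 83.0 × 100% = 42.1687%.
≈ 42.2%.

42.2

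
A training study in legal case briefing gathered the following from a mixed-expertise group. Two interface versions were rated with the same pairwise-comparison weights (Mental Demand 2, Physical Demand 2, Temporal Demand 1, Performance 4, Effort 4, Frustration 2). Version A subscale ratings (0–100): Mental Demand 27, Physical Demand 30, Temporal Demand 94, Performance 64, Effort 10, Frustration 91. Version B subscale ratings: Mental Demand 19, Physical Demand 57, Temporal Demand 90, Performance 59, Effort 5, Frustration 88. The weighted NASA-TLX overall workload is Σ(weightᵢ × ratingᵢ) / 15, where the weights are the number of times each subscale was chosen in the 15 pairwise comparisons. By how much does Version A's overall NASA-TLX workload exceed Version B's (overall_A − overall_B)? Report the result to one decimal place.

0.8

Version A weighted sum = 2·27 + 2·30 + 1·94 + 4·64 + 4·10 + 2·91 = 54 + 60 + 94 + 256 + 40 + 182 = 686; overall_A = 686/15 = 45.7333.
Version B weighted sum = 2·19 + 2·57 + 1·90 + 4·59 + 4·5 + 2·88 = 38 + 114 + 90 + 236 + 20 + 176 = 674; overall_B = 674/15 = 44.9333.
Difference = 45.7333 − 44.9333 = 0.8000 ≈ 0.8.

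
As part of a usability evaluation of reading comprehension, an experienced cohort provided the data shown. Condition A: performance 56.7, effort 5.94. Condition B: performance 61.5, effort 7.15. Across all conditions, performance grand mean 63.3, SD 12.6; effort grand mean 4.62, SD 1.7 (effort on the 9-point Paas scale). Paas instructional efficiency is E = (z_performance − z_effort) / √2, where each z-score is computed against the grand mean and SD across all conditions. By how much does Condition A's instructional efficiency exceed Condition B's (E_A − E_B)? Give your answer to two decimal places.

0.23

Condition A: z_P = (56.7 − 63.3)/12.6 = -0.5238; z_E = (5.94 − 4.62)/1.7 = 0.7765; E_A = (-0.5238 − 0.7765)/√2 = -0.9195.
Condition B: z_P = (61.5 − 63.3)/12.6 = -0.1429; z_E = (7.15 − 4.62)/1.7 = 1.4882; E_B = (-0.1429 − 1.4882)/√2 = -1.1534.
E_A − E_B = -0.9195 − (-1.1534) = 0.2339 ≈ 0.23.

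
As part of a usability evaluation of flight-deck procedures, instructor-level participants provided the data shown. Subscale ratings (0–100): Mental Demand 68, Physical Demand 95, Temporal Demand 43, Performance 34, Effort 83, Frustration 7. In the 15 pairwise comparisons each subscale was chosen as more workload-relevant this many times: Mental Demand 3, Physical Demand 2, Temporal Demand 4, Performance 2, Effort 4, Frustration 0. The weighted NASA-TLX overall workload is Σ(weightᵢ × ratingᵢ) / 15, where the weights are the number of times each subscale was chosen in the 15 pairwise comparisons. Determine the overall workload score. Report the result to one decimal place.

The tallies are the weights (they sum to 15).
Weighted sum = 3·68 + 2·95 + 4·43 + 2·34 + 4·83 + 0·7
            = 204 + 190 + 172 + 68 + 332 + 0 = 966.
Overall workload = 966 / 15 = 64.4000 ≈ 64.4.

64.4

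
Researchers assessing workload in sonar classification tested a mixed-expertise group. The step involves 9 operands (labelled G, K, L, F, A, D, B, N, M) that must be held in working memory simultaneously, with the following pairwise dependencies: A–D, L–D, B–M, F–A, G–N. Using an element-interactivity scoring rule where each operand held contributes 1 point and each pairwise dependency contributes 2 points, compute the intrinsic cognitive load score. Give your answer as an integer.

Count of operands held simultaneously: 9.
Count of pairwise dependencies listed: 5.
Element contribution: 9 × 1 = 9.
Interaction contribution: 5 × 2 = 10.
Intrinsic load = 9 + 10 = 19.

19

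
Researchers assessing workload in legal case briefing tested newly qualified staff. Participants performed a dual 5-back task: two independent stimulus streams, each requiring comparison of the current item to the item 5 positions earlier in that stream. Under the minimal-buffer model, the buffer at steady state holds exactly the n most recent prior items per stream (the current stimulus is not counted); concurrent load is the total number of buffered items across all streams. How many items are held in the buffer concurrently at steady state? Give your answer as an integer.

Each stream's buffer holds its 5 most recent prior items.
Two independent streams: 2 × 5 = 10 buffered items at steady state.

10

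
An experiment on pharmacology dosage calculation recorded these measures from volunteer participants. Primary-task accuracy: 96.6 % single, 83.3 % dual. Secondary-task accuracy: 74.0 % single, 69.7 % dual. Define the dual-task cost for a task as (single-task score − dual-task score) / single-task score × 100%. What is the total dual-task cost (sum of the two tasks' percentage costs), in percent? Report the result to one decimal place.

Primary cost = (96.6 − 83.3) / 96.6 × 100% = 13.7681%.
Secondary cost = (74.0 − 69.7) / 74.0 × 100% = 5.8108%.
Total = 13.7681% + 5.8108% = 19.5789% ≈ 19.6%.

19.6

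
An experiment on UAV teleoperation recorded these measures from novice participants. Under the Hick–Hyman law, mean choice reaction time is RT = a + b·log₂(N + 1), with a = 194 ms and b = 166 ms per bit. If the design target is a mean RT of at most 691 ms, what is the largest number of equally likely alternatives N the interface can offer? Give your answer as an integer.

Set 194 + 166·log₂(N + 1) ≤ 691.
log₂(N + 1) ≤ (691 − 194) / 166 = 2.9940.
N + 1 ≤ 2^2.9940 = 7.9668.
N ≤ 6.9668, so the largest integer N is 6.

6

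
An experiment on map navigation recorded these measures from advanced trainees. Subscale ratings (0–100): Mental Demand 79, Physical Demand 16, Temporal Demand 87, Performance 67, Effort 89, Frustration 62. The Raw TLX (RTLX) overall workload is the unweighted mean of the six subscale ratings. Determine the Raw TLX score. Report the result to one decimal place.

66.7

Sum of ratings = 79 + 16 + 87 + 67 + 89 + 62 = 400.
RTLX = 400 / 6 = 66.6667 ≈ 66.7.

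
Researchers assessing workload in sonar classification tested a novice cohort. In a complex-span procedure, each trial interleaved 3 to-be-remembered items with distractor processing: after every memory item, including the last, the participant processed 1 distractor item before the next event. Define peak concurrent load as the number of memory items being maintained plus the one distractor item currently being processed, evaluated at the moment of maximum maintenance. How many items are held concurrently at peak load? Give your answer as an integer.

4

Maintenance is greatest during the distractor(s) after memory item 3: all 3 memory items are being held.
One distractor item is concurrently being processed.
Peak concurrent load = 3 + 1 = 4 items.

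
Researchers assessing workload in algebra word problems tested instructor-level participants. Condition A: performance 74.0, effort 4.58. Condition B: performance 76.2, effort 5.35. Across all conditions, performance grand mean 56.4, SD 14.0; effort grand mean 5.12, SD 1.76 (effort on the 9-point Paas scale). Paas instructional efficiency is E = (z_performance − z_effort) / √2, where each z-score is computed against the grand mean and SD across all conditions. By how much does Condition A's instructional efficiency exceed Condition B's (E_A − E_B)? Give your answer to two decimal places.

0.20

Condition A: z_P = (74.0 − 56.4)/14.0 = 1.2571; z_E = (4.58 − 5.12)/1.76 = -0.3068; E_A = (1.2571 − (-0.3068))/√2 = 1.1058.
Condition B: z_P = (76.2 − 56.4)/14.0 = 1.4143; z_E = (5.35 − 5.12)/1.76 = 0.1307; E_B = (1.4143 − 0.1307)/√2 = 0.9076.
E_A − E_B = 1.1058 − 0.9076 = 0.1982 ≈ 0.20.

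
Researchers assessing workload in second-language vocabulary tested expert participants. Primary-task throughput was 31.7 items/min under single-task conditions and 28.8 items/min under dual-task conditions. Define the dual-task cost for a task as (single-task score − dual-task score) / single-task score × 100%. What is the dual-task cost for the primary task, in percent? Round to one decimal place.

9.1

Cost = (31.7 − 28.8) / 31.7 × 100%
     = 2.9000 / 31.7 × 100% = 9.1483%.
≈ 9.1%.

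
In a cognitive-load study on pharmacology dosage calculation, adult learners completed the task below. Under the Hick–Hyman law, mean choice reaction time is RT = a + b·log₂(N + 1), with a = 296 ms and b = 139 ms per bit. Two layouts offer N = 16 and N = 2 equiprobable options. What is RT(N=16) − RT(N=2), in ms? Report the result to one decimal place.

RT(16) = 296 + 139·log₂(17) = 296 + 139·4.0875 = 864.1625 ms.
RT(2) = 296 + 139·log₂(3) = 296 + 139·1.5850 = 516.3150 ms.
Difference = 864.1625 − 516.3150 = 347.8475 ≈ 347.8 ms.

347.8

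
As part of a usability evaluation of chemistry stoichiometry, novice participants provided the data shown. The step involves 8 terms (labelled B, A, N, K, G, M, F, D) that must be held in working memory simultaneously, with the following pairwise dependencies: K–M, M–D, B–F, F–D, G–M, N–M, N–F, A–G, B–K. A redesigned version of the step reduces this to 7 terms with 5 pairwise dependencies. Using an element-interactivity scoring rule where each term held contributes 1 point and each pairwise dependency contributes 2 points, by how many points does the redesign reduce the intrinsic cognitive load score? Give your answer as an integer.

9

Original: 8 × 1 + 9 × 2 = 8 + 18 = 26.
Redesigned: 7 × 1 + 5 × 2 = 7 + 10 = 17.
Reduction = 26 − 17 = 9.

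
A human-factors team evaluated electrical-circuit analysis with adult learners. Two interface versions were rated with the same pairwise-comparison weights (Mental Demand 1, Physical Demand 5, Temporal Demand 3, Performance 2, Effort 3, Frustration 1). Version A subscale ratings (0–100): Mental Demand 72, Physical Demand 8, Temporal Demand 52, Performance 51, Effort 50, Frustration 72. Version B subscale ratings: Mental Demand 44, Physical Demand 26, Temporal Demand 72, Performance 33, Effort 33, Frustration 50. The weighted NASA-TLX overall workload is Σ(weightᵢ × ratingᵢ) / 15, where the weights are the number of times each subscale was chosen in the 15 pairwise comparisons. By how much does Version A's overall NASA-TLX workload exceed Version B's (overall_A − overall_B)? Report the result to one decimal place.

Version A weighted sum = 1·72 + 5·8 + 3·52 + 2·51 + 3·50 + 1·72 = 72 + 40 + 156 + 102 + 150 + 72 = 592; overall_A = 592/15 = 39.4667.
Version B weighted sum = 1·44 + 5·26 + 3·72 + 2·33 + 3·33 + 1·50 = 44 + 130 + 216 + 66 + 99 + 50 = 605; overall_B = 605/15 = 40.3333.
Difference = 39.4667 − 40.3333 = -0.8666 ≈ -0.9.

-0.9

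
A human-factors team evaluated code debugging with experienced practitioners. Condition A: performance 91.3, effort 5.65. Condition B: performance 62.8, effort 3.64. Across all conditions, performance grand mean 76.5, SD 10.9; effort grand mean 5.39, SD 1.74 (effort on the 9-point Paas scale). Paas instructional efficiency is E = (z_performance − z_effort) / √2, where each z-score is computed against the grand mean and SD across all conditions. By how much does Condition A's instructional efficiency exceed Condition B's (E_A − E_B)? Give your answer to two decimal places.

1.03

Condition A: z_P = (91.3 − 76.5)/10.9 = 1.3578; z_E = (5.65 − 5.39)/1.74 = 0.1494; E_A = (1.3578 − 0.1494)/√2 = 0.8545.
Condition B: z_P = (62.8 − 76.5)/10.9 = -1.2569; z_E = (3.64 − 5.39)/1.74 = -1.0057; E_B = (-1.2569 − (-1.0057))/√2 = -0.1776.
E_A − E_B = 0.8545 − (-0.1776) = 1.0321 ≈ 1.03.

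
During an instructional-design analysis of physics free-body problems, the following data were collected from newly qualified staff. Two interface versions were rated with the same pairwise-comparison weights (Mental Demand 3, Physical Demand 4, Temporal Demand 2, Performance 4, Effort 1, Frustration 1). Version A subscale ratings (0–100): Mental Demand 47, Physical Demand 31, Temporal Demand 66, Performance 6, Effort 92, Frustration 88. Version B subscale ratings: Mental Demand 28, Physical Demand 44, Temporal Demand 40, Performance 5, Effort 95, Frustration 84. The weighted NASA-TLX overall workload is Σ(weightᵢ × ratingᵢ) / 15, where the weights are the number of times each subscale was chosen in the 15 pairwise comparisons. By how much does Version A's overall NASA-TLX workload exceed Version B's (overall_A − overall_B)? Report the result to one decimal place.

4.1

Version A weighted sum = 3·47 + 4·31 + 2·66 + 4·6 + 1·92 + 1·88 = 141 + 124 + 132 + 24 + 92 + 88 = 601; overall_A = 601/15 = 40.0667.
Version B weighted sum = 3·28 + 4·44 + 2·40 + 4·5 + 1·95 + 1·84 = 84 + 176 + 80 + 20 + 95 + 84 = 539; overall_B = 539/15 = 35.9333.
Difference = 40.0667 − 35.9333 = 4.1334 ≈ 4.1.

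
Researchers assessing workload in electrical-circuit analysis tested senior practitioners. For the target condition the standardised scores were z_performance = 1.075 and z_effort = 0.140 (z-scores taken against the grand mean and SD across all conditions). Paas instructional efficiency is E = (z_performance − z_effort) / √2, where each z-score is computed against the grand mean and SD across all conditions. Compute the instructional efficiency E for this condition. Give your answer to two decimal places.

z_P − z_E = 1.075 − 0.140 = 0.9350.
E = 0.9350 / √2 = 0.9350 / 1.41421 = 0.6611 ≈ 0.66.

0.66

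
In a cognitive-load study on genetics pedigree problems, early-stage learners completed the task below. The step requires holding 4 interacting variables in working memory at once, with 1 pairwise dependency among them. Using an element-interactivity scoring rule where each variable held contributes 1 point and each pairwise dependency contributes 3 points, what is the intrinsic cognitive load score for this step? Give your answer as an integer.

7

Element contribution: 4 × 1 = 4.
Interaction contribution: 1 × 3 = 3.
Intrinsic load = 4 + 3 = 7.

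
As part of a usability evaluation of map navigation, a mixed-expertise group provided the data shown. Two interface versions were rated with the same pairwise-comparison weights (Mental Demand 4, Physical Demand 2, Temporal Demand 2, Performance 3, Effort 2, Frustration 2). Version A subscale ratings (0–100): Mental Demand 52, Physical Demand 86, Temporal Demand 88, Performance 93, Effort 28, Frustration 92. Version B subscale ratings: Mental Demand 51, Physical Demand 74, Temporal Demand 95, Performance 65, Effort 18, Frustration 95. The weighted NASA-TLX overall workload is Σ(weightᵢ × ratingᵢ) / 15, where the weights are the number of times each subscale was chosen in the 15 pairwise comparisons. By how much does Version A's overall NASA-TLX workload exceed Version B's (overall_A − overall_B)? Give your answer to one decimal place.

7.5

Version A weighted sum = 4·52 + 2·86 + 2·88 + 3·93 + 2·28 + 2·92 = 208 + 172 + 176 + 279 + 56 + 184 = 1075; overall_A = 1075/15 = 71.6667.
Version B weighted sum = 4·51 + 2·74 + 2·95 + 3·65 + 2·18 + 2·95 = 204 + 148 + 190 + 195 + 36 + 190 = 963; overall_B = 963/15 = 64.2000.
Difference = 71.6667 − 64.2000 = 7.4667 ≈ 7.5.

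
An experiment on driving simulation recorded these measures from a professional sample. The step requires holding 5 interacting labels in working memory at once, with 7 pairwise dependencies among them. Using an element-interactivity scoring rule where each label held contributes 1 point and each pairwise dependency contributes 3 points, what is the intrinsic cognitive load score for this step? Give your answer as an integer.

26

Element contribution: 5 × 1 = 5.
Interaction contribution: 7 × 3 = 21.
Intrinsic load = 5 + 21 = 26.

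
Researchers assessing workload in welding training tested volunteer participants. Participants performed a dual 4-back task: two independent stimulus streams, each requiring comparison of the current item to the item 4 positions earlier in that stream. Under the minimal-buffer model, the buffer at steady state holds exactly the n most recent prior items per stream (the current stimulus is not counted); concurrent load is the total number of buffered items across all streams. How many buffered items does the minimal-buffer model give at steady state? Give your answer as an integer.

8

Each stream's buffer holds its 4 most recent prior items.
Two independent streams: 2 × 4 = 8 buffered items at steady state.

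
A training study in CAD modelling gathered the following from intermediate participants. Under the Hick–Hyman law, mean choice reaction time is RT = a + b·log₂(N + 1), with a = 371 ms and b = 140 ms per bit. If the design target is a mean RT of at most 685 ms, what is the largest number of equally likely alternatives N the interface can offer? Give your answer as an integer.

Set 371 + 140·log₂(N + 1) ≤ 685.
log₂(N + 1) ≤ (685 − 371) / 140 = 2.2429.
N + 1 ≤ 2^2.2429 = 4.7335.
N ≤ 3.7335, so the largest integer N is 3.

3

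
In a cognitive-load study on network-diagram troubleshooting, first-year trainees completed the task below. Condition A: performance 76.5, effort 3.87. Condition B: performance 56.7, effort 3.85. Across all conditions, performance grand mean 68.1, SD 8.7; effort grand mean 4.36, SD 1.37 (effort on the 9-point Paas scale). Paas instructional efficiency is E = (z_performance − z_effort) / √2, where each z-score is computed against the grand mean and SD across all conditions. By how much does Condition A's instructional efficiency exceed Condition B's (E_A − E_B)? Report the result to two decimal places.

1.60

Condition A: z_P = (76.5 − 68.1)/8.7 = 0.9655; z_E = (3.87 − 4.36)/1.37 = -0.3577; E_A = (0.9655 − (-0.3577))/√2 = 0.9356.
Condition B: z_P = (56.7 − 68.1)/8.7 = -1.3103; z_E = (3.85 − 4.36)/1.37 = -0.3723; E_B = (-1.3103 − (-0.3723))/√2 = -0.6633.
E_A − E_B = 0.9356 − (-0.6633) = 1.5989 ≈ 1.60.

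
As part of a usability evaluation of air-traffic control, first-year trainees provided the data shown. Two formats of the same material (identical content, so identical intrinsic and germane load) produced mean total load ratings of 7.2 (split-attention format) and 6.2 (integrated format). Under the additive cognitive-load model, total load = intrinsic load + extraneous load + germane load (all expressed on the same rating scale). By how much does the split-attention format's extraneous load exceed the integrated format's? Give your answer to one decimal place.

Intrinsic and germane load are equal across formats, so the difference in total load equals the difference in extraneous load.
Extraneous-load difference = 7.2 − 6.2 = 1.0.

1.0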